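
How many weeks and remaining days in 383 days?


54 weeks 5 days

Weeks: 383 ÷ 7 = 54 remainder 5


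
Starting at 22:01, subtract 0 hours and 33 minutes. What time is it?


21:28

Start: 1321 minutes from midnight
Subtract: 33 minutes
Remaining: 1321 - 33 = 1288
Hours: 21, Minutes: 28


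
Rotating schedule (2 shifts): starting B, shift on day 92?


Shift A

Shifts: A, B
Start: B (index 1)
Day 92: (1 + 92 - 1) mod 2
= 92 mod 2
= 0
Index 0 → shift A


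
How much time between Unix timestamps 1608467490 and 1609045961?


Difference = 1609045961 - 1608467490 = 578471 seconds
In hours: 578471 / 3600 ≈ 160.7
In days: 578471 / 86400 ≈ 6.70

578471 seconds (160.7 hours / 6.70 days)


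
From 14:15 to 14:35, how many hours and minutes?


0h 20m

End time in minutes: 14×60 + 35 = 875
Start time in minutes: 14×60 + 15 = 855
Difference = 875 - 855 = 20 minutes
= 0 hours 20 minutes


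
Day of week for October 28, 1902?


Zeller's congruence:
q=28, m=10, k=2, j=19
h = (28 + ⌊13×11/5⌋ + 2 + ⌊2/4⌋ + ⌊19/4⌋ - 2×19) mod 7
= (28 + 28 + 2 + 0 + 4 - 38) mod 7
= 24 mod 7 = 3
h=3 → Tuesday

Tuesday


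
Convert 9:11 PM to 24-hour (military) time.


Input: 9:11 PM
PM: 9 + 12 = 21

21:11


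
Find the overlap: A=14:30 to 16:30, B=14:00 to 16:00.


90 minutes

Meeting A: 870-990 (in minutes from midnight)
Meeting B: 840-960
Overlap start = max(870, 840) = 870
Overlap end = min(990, 960) = 960
Overlap = max(0, 960 - 870) = 90 min


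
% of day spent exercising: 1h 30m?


6.3%

Time: 90 minutes
Day: 1440 minutes
Percentage = (90/1440) × 100 ≈ 6.3%


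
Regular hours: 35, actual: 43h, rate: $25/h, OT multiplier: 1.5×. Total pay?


Regular: 35h × $25 = $875.00
Overtime: 43 - 35 = 8h
OT pay: 8h × $25 × 1.5 = $300.00
Total = $875.00 + $300.00 = $1175.00

$1175.00


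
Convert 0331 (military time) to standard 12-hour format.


Hour: 3
3 < 12 → AM

3:31 AM


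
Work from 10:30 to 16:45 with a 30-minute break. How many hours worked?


Total time = (16×60+45) - (10×60+30)
= 1005 - 630 = 375 min
Minus break: 375 - 30 = 345 min
= 5h 45m

5h 45m (345 minutes)


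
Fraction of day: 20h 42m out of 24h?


0.8625 (86.25%)

Total minutes: 20×60 + 42 = 1242
Day = 24×60 = 1440 minutes
Fraction = 1242/1440 = 0.8625
As a percentage: 1242/1440 × 100 = 86.25%


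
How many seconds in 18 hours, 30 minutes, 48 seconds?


66648 seconds

Hours: 18 × 3600 = 64800
Minutes: 30 × 60 = 1800
Seconds: 48
Total = 64800 + 1800 + 48 = 66648


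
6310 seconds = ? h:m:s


1h 45m 10s

Hours: 6310 ÷ 3600 = 1 remainder 2710
Minutes: 2710 ÷ 60 = 45 remainder 10
Seconds: 10


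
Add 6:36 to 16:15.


Start: 975 minutes from midnight
Add: 396 minutes
Total: 1371 minutes
Hours: 1371 ÷ 60 = 22 remainder 51

22:51


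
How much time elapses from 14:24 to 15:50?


1h 26m

End time in minutes: 15×60 + 50 = 950
Start time in minutes: 14×60 + 24 = 864
Difference = 950 - 864 = 86 minutes
= 1 hours 26 minutes


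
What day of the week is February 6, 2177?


Thursday

Zeller's congruence:
q=6, m=14, k=76, j=21
h = (6 + ⌊13×15/5⌋ + 76 + ⌊76/4⌋ + ⌊21/4⌋ - 2×21) mod 7
= (6 + 39 + 76 + 19 + 5 - 42) mod 7
= 103 mod 7 = 5
h=5 → Thursday


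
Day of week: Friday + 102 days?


Start: Friday (index 4)
(4 + 102) mod 7
= 106 mod 7
= 1
Index 1 → Tuesday

Tuesday


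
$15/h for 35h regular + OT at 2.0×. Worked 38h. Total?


Regular: 35h × $15 = $525.00
Overtime: 38 - 35 = 3h
OT pay: 3h × $15 × 2.0 = $90.00
Total = $525.00 + $90.00 = $615.00

$615.00


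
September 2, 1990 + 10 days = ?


September 12, 1990

Start: September 2, 1990
Add 10 days
September 2 + 10 = September 12, 1990


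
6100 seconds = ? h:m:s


Hours: 6100 ÷ 3600 = 1 remainder 2500
Minutes: 2500 ÷ 60 = 41 remainder 40
Seconds: 40

1h 41m 40s


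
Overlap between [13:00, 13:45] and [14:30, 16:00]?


Meeting A: 780-825 (in minutes from midnight)
Meeting B: 870-960
Overlap start = max(780, 870) = 870
Overlap end = min(825, 960) = 825
Overlap = max(0, 825 - 870) = 0 min

0 minutes


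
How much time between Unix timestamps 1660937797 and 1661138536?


Difference = 1661138536 - 1660937797 = 200739 seconds
In hours: 200739 / 3600 ≈ 55.8
In days: 200739 / 86400 ≈ 2.32

200739 seconds (55.8 hours / 2.32 days)


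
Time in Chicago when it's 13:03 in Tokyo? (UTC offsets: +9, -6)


Time difference = UTC-6 - UTC+9 = -15 hours
New hour = (13 -15) mod 24
= -2 mod 24 = 22
Minutes unchanged → 22:03; -2 < 0 → previous day

22:03 (previous day)


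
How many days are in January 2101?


Month: January (month 1)
January has 31 days

31 days


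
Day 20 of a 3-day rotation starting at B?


Shift C

Shifts: A, B, C
Start: B (index 1)
Day 20: (1 + 20 - 1) mod 3
= 20 mod 3
= 2
Index 2 → shift C


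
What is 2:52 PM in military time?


Input: 2:52 PM
PM: 2 + 12 = 14

14:52


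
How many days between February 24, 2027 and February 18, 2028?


From February 24, 2027 to February 18, 2028
Rest of February 2027: 28 - 24 = 4
Full months: March 31, April 30, May 31, June 30, July 31, August 31, September 30, October 31, November 30, December 31, January 31
Days into February 2028: 18
Total = 4 + 31 + 30 + 31 + 30 + 31 + 31 + 30 + 31 + 30 + 31 + 31 + 18 = 359 days

359 days


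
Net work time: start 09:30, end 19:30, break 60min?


9h 0m (540 minutes)

Total time = (19×60+30) - (9×60+30)
= 1170 - 570 = 600 min
Minus break: 600 - 60 = 540 min
= 9h 0m


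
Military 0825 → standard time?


8:25 AM

Hour: 8
8 < 12 → AM


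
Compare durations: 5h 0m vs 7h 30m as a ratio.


2:3 (0.67)

Duration 1: 300 minutes
Duration 2: 450 minutes
Ratio = 300:450
GCD = 150
Simplified = 2:3
As a decimal: 2/3 ≈ 0.67


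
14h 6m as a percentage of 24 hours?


0.5875 (58.75%)

Total minutes: 14×60 + 6 = 846
Day = 24×60 = 1440 minutes
Fraction = 846/1440 = 0.5875
As a percentage: 846/1440 × 100 = 58.75%


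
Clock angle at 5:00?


150.0°

Hour hand = 5×30 + 0×0.5 = 150.0°
Minute hand = 0×6 = 0°
Difference = |150.0 - 0| = 150.0°


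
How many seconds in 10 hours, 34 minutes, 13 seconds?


Hours: 10 × 3600 = 36000
Minutes: 34 × 60 = 2040
Seconds: 13
Total = 36000 + 2040 + 13 = 38053

38053 seconds


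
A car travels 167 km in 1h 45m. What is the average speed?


Distance: 167 km
Time: 1h 45m = 105 min = 105/60 = 7/4 hours
Speed = 167 ÷ (7/4) = 167 × 4 / 7 = 668/7 ≈ 95.4 km/h

95.4 km/h


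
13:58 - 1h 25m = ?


Start: 838 minutes from midnight
Subtract: 85 minutes
Remaining: 838 - 85 = 753
Hours: 12, Minutes: 33

12:33


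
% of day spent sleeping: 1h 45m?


Time: 105 minutes
Day: 1440 minutes
Percentage = (105/1440) × 100 ≈ 7.3%

7.3%


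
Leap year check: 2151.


Rules: divisible by 4 AND (not by 100 OR by 400)
2151 ÷ 4 = 537 remainder 3 → not divisible by 4
Not divisible by 4 → not a leap year

No


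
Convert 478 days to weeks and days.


68 weeks 2 days

Weeks: 478 ÷ 7 = 68 remainder 2


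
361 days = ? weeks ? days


51 weeks 4 days

Weeks: 361 ÷ 7 = 51 remainder 4


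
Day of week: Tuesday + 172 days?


Saturday

Start: Tuesday (index 1)
(1 + 172) mod 7
= 173 mod 7
= 5
Index 5 → Saturday


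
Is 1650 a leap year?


No

Rules: divisible by 4 AND (not by 100 OR by 400)
1650 ÷ 4 = 412 remainder 2 → not divisible by 4
Not divisible by 4 → not a leap year


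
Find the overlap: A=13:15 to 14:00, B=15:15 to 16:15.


Meeting A: 795-840 (in minutes from midnight)
Meeting B: 915-975
Overlap start = max(795, 915) = 915
Overlap end = min(840, 975) = 840
Overlap = max(0, 840 - 915) = 0 min

0 minutes


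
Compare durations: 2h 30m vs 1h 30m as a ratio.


5:3 (1.67)

Duration 1: 150 minutes
Duration 2: 90 minutes
Ratio = 150:90
GCD = 30
Simplified = 5:3
As a decimal: 5/3 ≈ 1.67


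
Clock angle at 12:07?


38.5°

Hour hand (12 ≡ 0 on the dial): 0×30 + 7×0.5 = 3.5°
Minute hand = 7×6 = 42°
Difference = |3.5 - 42| = 38.5°


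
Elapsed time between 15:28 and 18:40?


3h 12m

End time in minutes: 18×60 + 40 = 1120
Start time in minutes: 15×60 + 28 = 928
Difference = 1120 - 928 = 192 minutes
= 3 hours 12 minutes


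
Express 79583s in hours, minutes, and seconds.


Hours: 79583 ÷ 3600 = 22 remainder 383
Minutes: 383 ÷ 60 = 6 remainder 23
Seconds: 23

22h 6m 23s


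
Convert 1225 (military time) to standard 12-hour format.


12:25 PM

Hour: 12
12 → 12 PM (noon)


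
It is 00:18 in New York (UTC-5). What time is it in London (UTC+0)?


05:18

Time difference = UTC+0 - UTC-5 = +5 hours
New hour = (0 + 5) mod 24
= 5 mod 24 = 5
Minutes unchanged → 05:18


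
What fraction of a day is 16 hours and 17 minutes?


0.6785 (67.85%)

Total minutes: 16×60 + 17 = 977
Day = 24×60 = 1440 minutes
Fraction = 977/1440 ≈ 0.6785
As a percentage: 977/1440 × 100 ≈ 67.85%


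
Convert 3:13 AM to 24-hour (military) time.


Input: 3:13 AM
AM hour stays: 3

03:13


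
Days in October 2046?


Month: October (month 10)
October has 31 days

31 days


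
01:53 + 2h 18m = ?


Start: 113 minutes from midnight
Add: 138 minutes
Total: 251 minutes
Hours: 251 ÷ 60 = 4 remainder 11

04:11


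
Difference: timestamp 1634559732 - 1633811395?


748337 seconds (207.9 hours / 8.66 days)

Difference = 1634559732 - 1633811395 = 748337 seconds
In hours: 748337 / 3600 ≈ 207.9
In days: 748337 / 86400 ≈ 8.66


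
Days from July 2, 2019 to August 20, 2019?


49 days

From July 2, 2019 to August 20, 2019
Rest of July 2019: 31 - 2 = 29
Days into August 2019: 20
Total = 29 + 20 = 49 days


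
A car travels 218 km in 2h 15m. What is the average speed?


Distance: 218 km
Time: 2h 15m = 135 min = 135/60 = 9/4 hours
Speed = 218 ÷ (9/4) = 218 × 4 / 9 = 872/9 ≈ 96.9 km/h

96.9 km/h


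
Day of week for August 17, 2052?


Zeller's congruence:
q=17, m=8, k=52, j=20
h = (17 + ⌊13×9/5⌋ + 52 + ⌊52/4⌋ + ⌊20/4⌋ - 2×20) mod 7
= (17 + 23 + 52 + 13 + 5 - 40) mod 7
= 70 mod 7 = 0
h=0 → Saturday

Saturday


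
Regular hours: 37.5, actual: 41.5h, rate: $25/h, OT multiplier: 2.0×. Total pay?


$1137.50

Regular: 37.5h × $25 = $937.50
Overtime: 41.5 - 37.5 = 4.0h
OT pay: 4.0h × $25 × 2.0 = $200.00
Total = $937.50 + $200.00 = $1137.50


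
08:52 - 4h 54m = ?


03:58

Start: 532 minutes from midnight
Subtract: 294 minutes
Remaining: 532 - 294 = 238
Hours: 3, Minutes: 58


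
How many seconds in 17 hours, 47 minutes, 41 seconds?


Hours: 17 × 3600 = 61200
Minutes: 47 × 60 = 2820
Seconds: 41
Total = 61200 + 2820 + 41 = 64061

64061 seconds


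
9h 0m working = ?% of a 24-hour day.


37.5%

Time: 540 minutes
Day: 1440 minutes
Percentage = (540/1440) × 100 = 37.5%


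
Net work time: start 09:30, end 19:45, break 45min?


9h 30m (570 minutes)

Total time = (19×60+45) - (9×60+30)
= 1185 - 570 = 615 min
Minus break: 615 - 45 = 570 min
= 9h 30m


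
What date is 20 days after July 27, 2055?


Start: July 27, 2055
Add 20 days
July 27 → August 1: 31 - 27 + 1 = 5 days (20 - 5 = 15 left)
August 1 + 15 = August 16, 2055

August 16, 2055


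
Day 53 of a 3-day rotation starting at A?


Shifts: A, B, C
Start: A (index 0)
Day 53: (0 + 53 - 1) mod 3
= 52 mod 3
= 1
Index 1 → shift B

Shift B


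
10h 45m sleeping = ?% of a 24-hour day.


44.8%

Time: 645 minutes
Day: 1440 minutes
Percentage = (645/1440) × 100 ≈ 44.8%


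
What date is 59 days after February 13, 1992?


Start: February 13, 1992
Add 59 days
February 13 → March 1: 29 - 13 + 1 = 17 days (59 - 17 = 42 left)
March 1 → April 1: 31 - 1 + 1 = 31 days (42 - 31 = 11 left)
April 1 + 11 = April 12, 1992

April 12, 1992


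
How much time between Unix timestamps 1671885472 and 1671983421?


97949 seconds (27.2 hours / 1.13 days)

Difference = 1671983421 - 1671885472 = 97949 seconds
In hours: 97949 / 3600 ≈ 27.2
In days: 97949 / 86400 ≈ 1.13


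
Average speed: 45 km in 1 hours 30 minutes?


Distance: 45 km
Time: 1h 30m = 90 min = 90/60 = 3/2 hours
Speed = 45 ÷ (3/2) = 45 × 2 / 3 = 90/3 = 30.0 km/h

30.0 km/h


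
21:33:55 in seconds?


77635 seconds

Hours: 21 × 3600 = 75600
Minutes: 33 × 60 = 1980
Seconds: 55
Total = 75600 + 1980 + 55 = 77635


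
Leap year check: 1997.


No

Rules: divisible by 4 AND (not by 100 OR by 400)
1997 ÷ 4 = 499 remainder 1 → not divisible by 4
Not divisible by 4 → not a leap year


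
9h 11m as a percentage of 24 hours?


Total minutes: 9×60 + 11 = 551
Day = 24×60 = 1440 minutes
Fraction = 551/1440 ≈ 0.3826
As a percentage: 551/1440 × 100 ≈ 38.26%

0.3826 (38.26%)


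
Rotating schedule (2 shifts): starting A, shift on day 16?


Shift B

Shifts: A, B
Start: A (index 0)
Day 16: (0 + 16 - 1) mod 2
= 15 mod 2
= 1
Index 1 → shift B


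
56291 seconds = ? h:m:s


15h 38m 11s

Hours: 56291 ÷ 3600 = 15 remainder 2291
Minutes: 2291 ÷ 60 = 38 remainder 11
Seconds: 11


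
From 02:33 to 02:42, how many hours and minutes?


End time in minutes: 2×60 + 42 = 162
Start time in minutes: 2×60 + 33 = 153
Difference = 162 - 153 = 9 minutes
= 0 hours 9 minutes

0h 9m


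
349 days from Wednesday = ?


Start: Wednesday (index 2)
(2 + 349) mod 7
= 351 mod 7
= 1
Index 1 → Tuesday

Tuesday


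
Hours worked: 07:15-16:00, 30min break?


8h 15m (495 minutes)

Total time = (16×60+0) - (7×60+15)
= 960 - 435 = 525 min
Minus break: 525 - 30 = 495 min
= 8h 15m


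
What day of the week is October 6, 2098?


Zeller's congruence:
q=6, m=10, k=98, j=20
h = (6 + ⌊13×11/5⌋ + 98 + ⌊98/4⌋ + ⌊20/4⌋ - 2×20) mod 7
= (6 + 28 + 98 + 24 + 5 - 40) mod 7
= 121 mod 7 = 2
h=2 → Monday

Monday


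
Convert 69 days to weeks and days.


9 weeks 6 days

Weeks: 69 ÷ 7 = 9 remainder 6


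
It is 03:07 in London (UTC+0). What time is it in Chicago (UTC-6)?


21:07 (previous day)

Time difference = UTC-6 - UTC+0 = -6 hours
New hour = (3 -6) mod 24
= -3 mod 24 = 21
Minutes unchanged → 21:07; -3 < 0 → previous day


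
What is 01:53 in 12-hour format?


Hour: 1
1 < 12 → AM

1:53 AM


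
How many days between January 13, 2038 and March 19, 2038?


65 days

From January 13, 2038 to March 19, 2038
Rest of January 2038: 31 - 13 = 18
Full months: February 2038 28
Days into March 2038: 19
Total = 18 + 28 + 19 = 65 days


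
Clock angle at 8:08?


164.0°

Hour hand = 8×30 + 8×0.5 = 244.0°
Minute hand = 8×6 = 48°
Difference = |244.0 - 48| = 196.0°
Since > 180°: 360 - 196.0 = 164.0°


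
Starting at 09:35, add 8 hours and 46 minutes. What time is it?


Start: 575 minutes from midnight
Add: 526 minutes
Total: 1101 minutes
Hours: 1101 ÷ 60 = 18 remainder 21

18:21


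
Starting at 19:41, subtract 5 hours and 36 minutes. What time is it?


14:05

Start: 1181 minutes from midnight
Subtract: 336 minutes
Remaining: 1181 - 336 = 845
Hours: 14, Minutes: 5


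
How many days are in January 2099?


Month: January (month 1)
January has 31 days

31 days


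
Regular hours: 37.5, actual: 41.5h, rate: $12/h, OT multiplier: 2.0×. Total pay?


Regular: 37.5h × $12 = $450.00
Overtime: 41.5 - 37.5 = 4.0h
OT pay: 4.0h × $12 × 2.0 = $96.00
Total = $450.00 + $96.00 = $546.00

$546.00


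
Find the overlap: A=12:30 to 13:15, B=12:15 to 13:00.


30 minutes

Meeting A: 750-795 (in minutes from midnight)
Meeting B: 735-780
Overlap start = max(750, 735) = 750
Overlap end = min(795, 780) = 780
Overlap = max(0, 780 - 750) = 30 min


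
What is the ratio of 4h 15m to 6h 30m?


Duration 1: 255 minutes
Duration 2: 390 minutes
Ratio = 255:390
GCD = 15
Simplified = 17:26
As a decimal: 17/26 ≈ 0.65

17:26 (0.65)


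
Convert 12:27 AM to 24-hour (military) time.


Input: 12:27 AM
12 AM → 00 (midnight)

00:27


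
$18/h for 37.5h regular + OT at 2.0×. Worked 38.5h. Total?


$711.00

Regular: 37.5h × $18 = $675.00
Overtime: 38.5 - 37.5 = 1.0h
OT pay: 1.0h × $18 × 2.0 = $36.00
Total = $675.00 + $36.00 = $711.00


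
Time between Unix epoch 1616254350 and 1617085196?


830846 seconds (230.8 hours / 9.62 days)

Difference = 1617085196 - 1616254350 = 830846 seconds
In hours: 830846 / 3600 ≈ 230.8
In days: 830846 / 86400 ≈ 9.62


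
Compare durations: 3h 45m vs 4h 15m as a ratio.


15:17 (0.88)

Duration 1: 225 minutes
Duration 2: 255 minutes
Ratio = 225:255
GCD = 15
Simplified = 15:17
As a decimal: 15/17 ≈ 0.88


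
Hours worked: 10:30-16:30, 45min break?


Total time = (16×60+30) - (10×60+30)
= 990 - 630 = 360 min
Minus break: 360 - 45 = 315 min
= 5h 15m

5h 15m (315 minutes)


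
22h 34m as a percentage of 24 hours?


Total minutes: 22×60 + 34 = 1354
Day = 24×60 = 1440 minutes
Fraction = 1354/1440 ≈ 0.9403
As a percentage: 1354/1440 × 100 ≈ 94.03%

0.9403 (94.03%)


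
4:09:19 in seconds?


14959 seconds

Hours: 4 × 3600 = 14400
Minutes: 9 × 60 = 540
Seconds: 19
Total = 14400 + 540 + 19 = 14959


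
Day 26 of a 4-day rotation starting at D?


Shift A

Shifts: A, B, C, D
Start: D (index 3)
Day 26: (3 + 26 - 1) mod 4
= 28 mod 4
= 0
Index 0 → shift A


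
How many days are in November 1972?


30 days

Month: November (month 11)
November has 30 days


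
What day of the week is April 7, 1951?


Saturday

Zeller's congruence:
q=7, m=4, k=51, j=19
h = (7 + ⌊13×5/5⌋ + 51 + ⌊51/4⌋ + ⌊19/4⌋ - 2×19) mod 7
= (7 + 13 + 51 + 12 + 4 - 38) mod 7
= 49 mod 7 = 0
h=0 → Saturday


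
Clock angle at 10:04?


Hour hand = 10×30 + 4×0.5 = 302.0°
Minute hand = 4×6 = 24°
Difference = |302.0 - 24| = 278.0°
Since > 180°: 360 - 278.0 = 82.0°

82.0°


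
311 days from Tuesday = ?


Start: Tuesday (index 1)
(1 + 311) mod 7
= 312 mod 7
= 4
Index 4 → Friday

Friday


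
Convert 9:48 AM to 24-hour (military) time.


Input: 9:48 AM
AM hour stays: 9

09:48


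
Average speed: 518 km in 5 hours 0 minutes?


Distance: 518 km
Time: 5 hours
Speed = 518 / 5 = 103.6 km/h

103.6 km/h


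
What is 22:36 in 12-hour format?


Hour: 22
22 - 12 = 10 → PM

10:36 PM


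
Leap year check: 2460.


Rules: divisible by 4 AND (not by 100 OR by 400)
2460 ÷ 4 = 615 exactly → divisible by 4
2460 ÷ 100 = 24 remainder 60 → not divisible by 100
Divisible by 4 but not by 100 → leap year

Yes


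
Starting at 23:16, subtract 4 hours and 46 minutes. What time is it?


18:30

Start: 1396 minutes from midnight
Subtract: 286 minutes
Remaining: 1396 - 286 = 1110
Hours: 18, Minutes: 30


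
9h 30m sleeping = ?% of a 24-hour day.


Time: 570 minutes
Day: 1440 minutes
Percentage = (570/1440) × 100 ≈ 39.6%

39.6%


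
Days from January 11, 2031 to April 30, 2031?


From January 11, 2031 to April 30, 2031
Rest of January 2031: 31 - 11 = 20
Full months: February 2031 28, March 31
Days into April 2031: 30
Total = 20 + 28 + 31 + 30 = 109 days

109 days


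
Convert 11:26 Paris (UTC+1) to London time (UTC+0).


Time difference = UTC+0 - UTC+1 = -1 hours
New hour = (11 -1) mod 24
= 10 mod 24 = 10
Minutes unchanged → 10:26

10:26


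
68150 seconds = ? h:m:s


Hours: 68150 ÷ 3600 = 18 remainder 3350
Minutes: 3350 ÷ 60 = 55 remainder 50
Seconds: 50

18h 55m 50s


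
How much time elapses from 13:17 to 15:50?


2h 33m

End time in minutes: 15×60 + 50 = 950
Start time in minutes: 13×60 + 17 = 797
Difference = 950 - 797 = 153 minutes
= 2 hours 33 minutes


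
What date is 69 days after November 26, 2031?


February 3, 2032

Start: November 26, 2031
Add 69 days
November 26 → December 1: 30 - 26 + 1 = 5 days (69 - 5 = 64 left)
December 1 → January 1: 31 - 1 + 1 = 31 days (64 - 31 = 33 left)
January 1 → February 1: 31 - 1 + 1 = 31 days (33 - 31 = 2 left)
February 1 + 2 = February 3, 2032


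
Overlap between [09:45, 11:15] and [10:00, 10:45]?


45 minutes

Meeting A: 585-675 (in minutes from midnight)
Meeting B: 600-645
Overlap start = max(585, 600) = 600
Overlap end = min(675, 645) = 645
Overlap = max(0, 645 - 600) = 45 min


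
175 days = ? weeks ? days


Weeks: 175 ÷ 7 = 25 remainder 0

25 weeks 0 days


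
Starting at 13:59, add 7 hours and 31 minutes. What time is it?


Start: 839 minutes from midnight
Add: 451 minutes
Total: 1290 minutes
Hours: 1290 ÷ 60 = 21 remainder 30

21:30


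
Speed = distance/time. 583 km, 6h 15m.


Distance: 583 km
Time: 6h 15m = 375 min = 375/60 = 25/4 hours
Speed = 583 ÷ (25/4) = 583 × 4 / 25 = 2332/25 ≈ 93.3 km/h

93.3 km/h


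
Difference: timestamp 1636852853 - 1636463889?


Difference = 1636852853 - 1636463889 = 388964 seconds
In hours: 388964 / 3600 ≈ 108.0
In days: 388964 / 86400 ≈ 4.50

388964 seconds (108.0 hours / 4.50 days)


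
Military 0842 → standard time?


Hour: 8
8 < 12 → AM

8:42 AM


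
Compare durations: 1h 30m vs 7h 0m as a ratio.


Duration 1: 90 minutes
Duration 2: 420 minutes
Ratio = 90:420
GCD = 30
Simplified = 3:14
As a decimal: 3/14 ≈ 0.21

3:14 (0.21)


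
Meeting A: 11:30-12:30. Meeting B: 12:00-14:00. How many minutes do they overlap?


Meeting A: 690-750 (in minutes from midnight)
Meeting B: 720-840
Overlap start = max(690, 720) = 720
Overlap end = min(750, 840) = 750
Overlap = max(0, 750 - 720) = 30 min

30 minutes


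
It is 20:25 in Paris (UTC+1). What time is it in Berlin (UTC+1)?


20:25

Time difference = UTC+1 - UTC+1 = +0 hours
New hour = (20 + 0) mod 24
= 20 mod 24 = 20
Minutes unchanged → 20:25


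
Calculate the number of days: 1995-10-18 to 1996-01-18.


From October 18, 1995 to January 18, 1996
Rest of October 1995: 31 - 18 = 13
Full months: November 30, December 31
Days into January 1996: 18
Total = 13 + 30 + 31 + 18 = 92 days

92 days


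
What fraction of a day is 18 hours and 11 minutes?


0.7576 (75.76%)

Total minutes: 18×60 + 11 = 1091
Day = 24×60 = 1440 minutes
Fraction = 1091/1440 ≈ 0.7576
As a percentage: 1091/1440 × 100 ≈ 75.76%


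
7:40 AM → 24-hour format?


Input: 7:40 AM
AM hour stays: 7

07:40


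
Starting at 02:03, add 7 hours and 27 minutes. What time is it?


Start: 123 minutes from midnight
Add: 447 minutes
Total: 570 minutes
Hours: 570 ÷ 60 = 9 remainder 30

09:30


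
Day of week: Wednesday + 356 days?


Tuesday

Start: Wednesday (index 2)
(2 + 356) mod 7
= 358 mod 7
= 1
Index 1 → Tuesday


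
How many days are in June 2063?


30 days

Month: June (month 6)
June has 30 days


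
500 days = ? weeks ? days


71 weeks 3 days

Weeks: 500 ÷ 7 = 71 remainder 3


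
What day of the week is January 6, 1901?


Zeller's congruence:
q=6, m=13, k=0, j=19
h = (6 + ⌊13×14/5⌋ + 0 + ⌊0/4⌋ + ⌊19/4⌋ - 2×19) mod 7
= (6 + 36 + 0 + 0 + 4 - 38) mod 7
= 8 mod 7 = 1
h=1 → Sunday

Sunday


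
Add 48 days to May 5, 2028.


June 22, 2028

Start: May 5, 2028
Add 48 days
May 5 → June 1: 31 - 5 + 1 = 27 days (48 - 27 = 21 left)
June 1 + 21 = June 22, 2028


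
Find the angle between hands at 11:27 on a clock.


Hour hand = 11×30 + 27×0.5 = 343.5°
Minute hand = 27×6 = 162°
Difference = |343.5 - 162| = 181.5°
Since > 180°: 360 - 181.5 = 178.5°

178.5°


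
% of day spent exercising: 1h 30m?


6.3%

Time: 90 minutes
Day: 1440 minutes
Percentage = (90/1440) × 100 ≈ 6.3%


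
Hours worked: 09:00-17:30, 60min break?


7h 30m (450 minutes)

Total time = (17×60+30) - (9×60+0)
= 1050 - 540 = 510 min
Minus break: 510 - 60 = 450 min
= 7h 30m


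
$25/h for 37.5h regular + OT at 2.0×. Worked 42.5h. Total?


$1187.50

Regular: 37.5h × $25 = $937.50
Overtime: 42.5 - 37.5 = 5.0h
OT pay: 5.0h × $25 × 2.0 = $250.00
Total = $937.50 + $250.00 = $1187.50


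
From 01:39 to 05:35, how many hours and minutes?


3h 56m

End time in minutes: 5×60 + 35 = 335
Start time in minutes: 1×60 + 39 = 99
Difference = 335 - 99 = 236 minutes
= 3 hours 56 minutes


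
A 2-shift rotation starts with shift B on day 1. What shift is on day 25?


Shifts: A, B
Start: B (index 1)
Day 25: (1 + 25 - 1) mod 2
= 25 mod 2
= 1
Index 1 → shift B

Shift B


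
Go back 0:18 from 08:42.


Start: 522 minutes from midnight
Subtract: 18 minutes
Remaining: 522 - 18 = 504
Hours: 8, Minutes: 24

08:24


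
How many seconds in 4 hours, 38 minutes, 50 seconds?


16730 seconds

Hours: 4 × 3600 = 14400
Minutes: 38 × 60 = 2280
Seconds: 50
Total = 14400 + 2280 + 50 = 16730


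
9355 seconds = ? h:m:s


2h 35m 55s

Hours: 9355 ÷ 3600 = 2 remainder 2155
Minutes: 2155 ÷ 60 = 35 remainder 55
Seconds: 55


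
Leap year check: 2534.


No

Rules: divisible by 4 AND (not by 100 OR by 400)
2534 ÷ 4 = 633 remainder 2 → not divisible by 4
Not divisible by 4 → not a leap year


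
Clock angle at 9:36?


72.0°

Hour hand = 9×30 + 36×0.5 = 288.0°
Minute hand = 36×6 = 216°
Difference = |288.0 - 216| = 72.0°


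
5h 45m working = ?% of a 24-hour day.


24.0%

Time: 345 minutes
Day: 1440 minutes
Percentage = (345/1440) × 100 ≈ 24.0%


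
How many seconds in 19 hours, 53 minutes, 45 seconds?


71625 seconds

Hours: 19 × 3600 = 68400
Minutes: 53 × 60 = 3180
Seconds: 45
Total = 68400 + 3180 + 45 = 71625


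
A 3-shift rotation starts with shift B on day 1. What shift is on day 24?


Shift A

Shifts: A, B, C
Start: B (index 1)
Day 24: (1 + 24 - 1) mod 3
= 24 mod 3
= 0
Index 0 → shift A


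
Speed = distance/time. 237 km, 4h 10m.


56.9 km/h

Distance: 237 km
Time: 4h 10m = 250 min = 250/60 = 25/6 hours
Speed = 237 ÷ (25/6) = 237 × 6 / 25 = 1422/25 ≈ 56.9 km/h


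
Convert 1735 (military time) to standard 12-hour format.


5:35 PM

Hour: 17
17 - 12 = 5 → PM


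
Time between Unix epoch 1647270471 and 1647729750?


459279 seconds (127.6 hours / 5.32 days)

Difference = 1647729750 - 1647270471 = 459279 seconds
In hours: 459279 / 3600 ≈ 127.6
In days: 459279 / 86400 ≈ 5.32


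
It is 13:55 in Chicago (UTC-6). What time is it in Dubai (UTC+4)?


Time difference = UTC+4 - UTC-6 = +10 hours
New hour = (13 + 10) mod 24
= 23 mod 24 = 23
Minutes unchanged → 23:55

23:55


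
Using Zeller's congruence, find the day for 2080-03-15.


Zeller's congruence:
q=15, m=3, k=80, j=20
h = (15 + ⌊13×4/5⌋ + 80 + ⌊80/4⌋ + ⌊20/4⌋ - 2×20) mod 7
= (15 + 10 + 80 + 20 + 5 - 40) mod 7
= 90 mod 7 = 6
h=6 → Friday

Friday


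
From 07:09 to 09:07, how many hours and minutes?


End time in minutes: 9×60 + 7 = 547
Start time in minutes: 7×60 + 9 = 429
Difference = 547 - 429 = 118 minutes
= 1 hours 58 minutes

1h 58m


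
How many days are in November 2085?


30 days

Month: November (month 11)
November has 30 days


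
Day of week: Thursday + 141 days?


Start: Thursday (index 3)
(3 + 141) mod 7
= 144 mod 7
= 4
Index 4 → Friday

Friday


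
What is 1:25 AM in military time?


Input: 1:25 AM
AM hour stays: 1

01:25


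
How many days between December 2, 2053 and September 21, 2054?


From December 2, 2053 to September 21, 2054
Rest of December 2053: 31 - 2 = 29
Full months: January 31, February 2054 28, March 31, April 30, May 31, June 30, July 31, August 31
Days into September 2054: 21
Total = 29 + 31 + 28 + 31 + 30 + 31 + 30 + 31 + 31 + 21 = 293 days

293 days


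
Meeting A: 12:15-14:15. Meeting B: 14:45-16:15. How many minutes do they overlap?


Meeting A: 735-855 (in minutes from midnight)
Meeting B: 885-975
Overlap start = max(735, 885) = 885
Overlap end = min(855, 975) = 855
Overlap = max(0, 855 - 885) = 0 min

0 minutes


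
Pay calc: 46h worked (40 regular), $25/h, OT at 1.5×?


Regular: 40h × $25 = $1000.00
Overtime: 46 - 40 = 6h
OT pay: 6h × $25 × 1.5 = $225.00
Total = $1000.00 + $225.00 = $1225.00

$1225.00


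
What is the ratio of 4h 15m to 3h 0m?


Duration 1: 255 minutes
Duration 2: 180 minutes
Ratio = 255:180
GCD = 15
Simplified = 17:12
As a decimal: 17/12 ≈ 1.42

17:12 (1.42)


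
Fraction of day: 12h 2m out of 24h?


0.5014 (50.14%)

Total minutes: 12×60 + 2 = 722
Day = 24×60 = 1440 minutes
Fraction = 722/1440 ≈ 0.5014
As a percentage: 722/1440 × 100 ≈ 50.14%


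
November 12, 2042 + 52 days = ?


Start: November 12, 2042
Add 52 days
November 12 → December 1: 30 - 12 + 1 = 19 days (52 - 19 = 33 left)
December 1 → January 1: 31 - 1 + 1 = 31 days (33 - 31 = 2 left)
January 1 + 2 = January 3, 2043

January 3, 2043


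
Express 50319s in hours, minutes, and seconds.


13h 58m 39s

Hours: 50319 ÷ 3600 = 13 remainder 3519
Minutes: 3519 ÷ 60 = 58 remainder 39
Seconds: 39


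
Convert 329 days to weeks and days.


Weeks: 329 ÷ 7 = 47 remainder 0

47 weeks 0 days


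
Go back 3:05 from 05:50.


Start: 350 minutes from midnight
Subtract: 185 minutes
Remaining: 350 - 185 = 165
Hours: 2, Minutes: 45

02:45


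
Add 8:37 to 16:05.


00:42 (next day)

Start: 965 minutes from midnight
Add: 517 minutes
Total: 1482 minutes
Hours: 1482 ÷ 60 = 24 remainder 42
24 ≥ 24 → 24 - 24 = 0 (next day)


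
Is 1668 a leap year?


Rules: divisible by 4 AND (not by 100 OR by 400)
1668 ÷ 4 = 417 exactly → divisible by 4
1668 ÷ 100 = 16 remainder 68 → not divisible by 100
Divisible by 4 but not by 100 → leap year

Yes


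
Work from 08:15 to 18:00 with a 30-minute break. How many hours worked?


Total time = (18×60+0) - (8×60+15)
= 1080 - 495 = 585 min
Minus break: 585 - 30 = 555 min
= 9h 15m

9h 15m (555 minutes)


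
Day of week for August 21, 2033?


Zeller's congruence:
q=21, m=8, k=33, j=20
h = (21 + ⌊13×9/5⌋ + 33 + ⌊33/4⌋ + ⌊20/4⌋ - 2×20) mod 7
= (21 + 23 + 33 + 8 + 5 - 40) mod 7
= 50 mod 7 = 1
h=1 → Sunday

Sunday


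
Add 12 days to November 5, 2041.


November 17, 2041

Start: November 5, 2041
Add 12 days
November 5 + 12 = November 17, 2041


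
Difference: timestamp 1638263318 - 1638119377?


Difference = 1638263318 - 1638119377 = 143941 seconds
In hours: 143941 / 3600 ≈ 40.0
In days: 143941 / 86400 ≈ 1.67

143941 seconds (40.0 hours / 1.67 days)


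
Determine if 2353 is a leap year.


Rules: divisible by 4 AND (not by 100 OR by 400)
2353 ÷ 4 = 588 remainder 1 → not divisible by 4
Not divisible by 4 → not a leap year

No


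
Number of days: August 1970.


Month: August (month 8)
August has 31 days

31 days


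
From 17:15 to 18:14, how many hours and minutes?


End time in minutes: 18×60 + 14 = 1094
Start time in minutes: 17×60 + 15 = 1035
Difference = 1094 - 1035 = 59 minutes
= 0 hours 59 minutes

0h 59m


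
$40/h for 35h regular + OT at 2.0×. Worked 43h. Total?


$2040.00

Regular: 35h × $40 = $1400.00
Overtime: 43 - 35 = 8h
OT pay: 8h × $40 × 2.0 = $640.00
Total = $1400.00 + $640.00 = $2040.00


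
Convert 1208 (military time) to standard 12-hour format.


Hour: 12
12 → 12 PM (noon)

12:08 PM


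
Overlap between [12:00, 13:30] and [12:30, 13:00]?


30 minutes

Meeting A: 720-810 (in minutes from midnight)
Meeting B: 750-780
Overlap start = max(720, 750) = 750
Overlap end = min(810, 780) = 780
Overlap = max(0, 780 - 750) = 30 min


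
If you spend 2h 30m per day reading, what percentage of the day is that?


10.4%

Time: 150 minutes
Day: 1440 minutes
Percentage = (150/1440) × 100 ≈ 10.4%


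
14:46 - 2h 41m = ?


Start: 886 minutes from midnight
Subtract: 161 minutes
Remaining: 886 - 161 = 725
Hours: 12, Minutes: 5

12:05


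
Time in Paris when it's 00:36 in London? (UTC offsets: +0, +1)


01:36

Time difference = UTC+1 - UTC+0 = +1 hours
New hour = (0 + 1) mod 24
= 1 mod 24 = 1
Minutes unchanged → 01:36


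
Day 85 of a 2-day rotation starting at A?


Shifts: A, B
Start: A (index 0)
Day 85: (0 + 85 - 1) mod 2
= 84 mod 2
= 0
Index 0 → shift A

Shift A


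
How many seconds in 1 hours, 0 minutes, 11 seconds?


3611 seconds

Hours: 1 × 3600 = 3600
Minutes: 0 × 60 = 0
Seconds: 11
Total = 3600 + 0 + 11 = 3611


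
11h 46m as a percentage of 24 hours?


0.4903 (49.03%)

Total minutes: 11×60 + 46 = 706
Day = 24×60 = 1440 minutes
Fraction = 706/1440 ≈ 0.4903
As a percentage: 706/1440 × 100 ≈ 49.03%


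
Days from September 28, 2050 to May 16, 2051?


From September 28, 2050 to May 16, 2051
Rest of September 2050: 30 - 28 = 2
Full months: October 31, November 30, December 31, January 31, February 2051 28, March 31, April 30
Days into May 2051: 16
Total = 2 + 31 + 30 + 31 + 31 + 28 + 31 + 30 + 16 = 230 days

230 days


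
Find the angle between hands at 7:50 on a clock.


65.0°

Hour hand = 7×30 + 50×0.5 = 235.0°
Minute hand = 50×6 = 300°
Difference = |235.0 - 300| = 65.0°


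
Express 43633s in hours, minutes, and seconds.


12h 7m 13s

Hours: 43633 ÷ 3600 = 12 remainder 433
Minutes: 433 ÷ 60 = 7 remainder 13
Seconds: 13


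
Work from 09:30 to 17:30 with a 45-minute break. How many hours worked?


7h 15m (435 minutes)

Total time = (17×60+30) - (9×60+30)
= 1050 - 570 = 480 min
Minus break: 480 - 45 = 435 min
= 7h 15m


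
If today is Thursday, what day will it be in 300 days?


Wednesday

Start: Thursday (index 3)
(3 + 300) mod 7
= 303 mod 7
= 2
Index 2 → Wednesday


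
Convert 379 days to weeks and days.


54 weeks 1 days

Weeks: 379 ÷ 7 = 54 remainder 1


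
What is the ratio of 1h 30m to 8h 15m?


Duration 1: 90 minutes
Duration 2: 495 minutes
Ratio = 90:495
GCD = 45
Simplified = 2:11
As a decimal: 2/11 ≈ 0.18

2:11 (0.18)


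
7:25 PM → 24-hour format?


Input: 7:25 PM
PM: 7 + 12 = 19

19:25


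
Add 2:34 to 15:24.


Start: 924 minutes from midnight
Add: 154 minutes
Total: 1078 minutes
Hours: 1078 ÷ 60 = 17 remainder 58

17:58


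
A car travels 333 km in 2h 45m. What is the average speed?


Distance: 333 km
Time: 2h 45m = 165 min = 165/60 = 11/4 hours
Speed = 333 ÷ (11/4) = 333 × 4 / 11 = 1332/11 ≈ 121.1 km/h

121.1 km/h


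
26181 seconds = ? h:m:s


Hours: 26181 ÷ 3600 = 7 remainder 981
Minutes: 981 ÷ 60 = 16 remainder 21
Seconds: 21

7h 16m 21s


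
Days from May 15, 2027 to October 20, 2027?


158 days

From May 15, 2027 to October 20, 2027
Rest of May 2027: 31 - 15 = 16
Full months: June 30, July 31, August 31, September 30
Days into October 2027: 20
Total = 16 + 30 + 31 + 31 + 30 + 20 = 158 days


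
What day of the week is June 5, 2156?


Saturday

Zeller's congruence:
q=5, m=6, k=56, j=21
h = (5 + ⌊13×7/5⌋ + 56 + ⌊56/4⌋ + ⌊21/4⌋ - 2×21) mod 7
= (5 + 18 + 56 + 14 + 5 - 42) mod 7
= 56 mod 7 = 0
h=0 → Saturday


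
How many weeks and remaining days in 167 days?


Weeks: 167 ÷ 7 = 23 remainder 6

23 weeks 6 days


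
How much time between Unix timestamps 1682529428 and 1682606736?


Difference = 1682606736 - 1682529428 = 77308 seconds
In hours: 77308 / 3600 ≈ 21.5
In days: 77308 / 86400 ≈ 0.89

77308 seconds (21.5 hours / 0.89 days)


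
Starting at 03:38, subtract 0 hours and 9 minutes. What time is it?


03:29

Start: 218 minutes from midnight
Subtract: 9 minutes
Remaining: 218 - 9 = 209
Hours: 3, Minutes: 29


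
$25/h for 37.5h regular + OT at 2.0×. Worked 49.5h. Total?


Regular: 37.5h × $25 = $937.50
Overtime: 49.5 - 37.5 = 12.0h
OT pay: 12.0h × $25 × 2.0 = $600.00
Total = $937.50 + $600.00 = $1537.50

$1537.50


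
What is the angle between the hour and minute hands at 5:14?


73.0°

Hour hand = 5×30 + 14×0.5 = 157.0°
Minute hand = 14×6 = 84°
Difference = |157.0 - 84| = 73.0°


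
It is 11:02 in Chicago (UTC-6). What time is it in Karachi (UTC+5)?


22:02

Time difference = UTC+5 - UTC-6 = +11 hours
New hour = (11 + 11) mod 24
= 22 mod 24 = 22
Minutes unchanged → 22:02


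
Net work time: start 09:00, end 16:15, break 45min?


Total time = (16×60+15) - (9×60+0)
= 975 - 540 = 435 min
Minus break: 435 - 45 = 390 min
= 6h 30m

6h 30m (390 minutes)


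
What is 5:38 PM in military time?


Input: 5:38 PM
PM: 5 + 12 = 17

17:38


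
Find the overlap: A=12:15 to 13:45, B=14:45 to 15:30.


0 minutes

Meeting A: 735-825 (in minutes from midnight)
Meeting B: 885-930
Overlap start = max(735, 885) = 885
Overlap end = min(825, 930) = 825
Overlap = max(0, 825 - 885) = 0 min


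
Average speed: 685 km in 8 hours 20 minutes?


82.2 km/h

Distance: 685 km
Time: 8h 20m = 500 min = 500/60 = 25/3 hours
Speed = 685 ÷ (25/3) = 685 × 3 / 25 = 2055/25 = 82.2 km/h


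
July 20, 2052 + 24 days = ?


Start: July 20, 2052
Add 24 days
July 20 → August 1: 31 - 20 + 1 = 12 days (24 - 12 = 12 left)
August 1 + 12 = August 13, 2052

August 13, 2052


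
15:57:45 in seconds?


57465 seconds

Hours: 15 × 3600 = 54000
Minutes: 57 × 60 = 3420
Seconds: 45
Total = 54000 + 3420 + 45 = 57465


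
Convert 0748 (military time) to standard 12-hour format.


7:48 AM

Hour: 7
7 < 12 → AM


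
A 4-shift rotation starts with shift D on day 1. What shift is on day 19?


Shift B

Shifts: A, B, C, D
Start: D (index 3)
Day 19: (3 + 19 - 1) mod 4
= 21 mod 4
= 1
Index 1 → shift B


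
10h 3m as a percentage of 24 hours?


Total minutes: 10×60 + 3 = 603
Day = 24×60 = 1440 minutes
Fraction = 603/1440 ≈ 0.4188
As a percentage: 603/1440 × 100 ≈ 41.88%

0.4188 (41.88%)


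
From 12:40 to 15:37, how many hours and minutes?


2h 57m

End time in minutes: 15×60 + 37 = 937
Start time in minutes: 12×60 + 40 = 760
Difference = 937 - 760 = 177 minutes
= 2 hours 57 minutes


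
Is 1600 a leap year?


Rules: divisible by 4 AND (not by 100 OR by 400)
1600 ÷ 4 = 400 exactly → divisible by 4
1600 ÷ 100 = 16 exactly → divisible by 100
1600 ÷ 400 = 4 exactly → divisible by 400
Divisible by 400 → leap year

Yes


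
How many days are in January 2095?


31 days

Month: January (month 1)
January has 31 days


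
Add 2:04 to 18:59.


Start: 1139 minutes from midnight
Add: 124 minutes
Total: 1263 minutes
Hours: 1263 ÷ 60 = 21 remainder 3

21:03


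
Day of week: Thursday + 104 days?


Wednesday

Start: Thursday (index 3)
(3 + 104) mod 7
= 107 mod 7
= 2
Index 2 → Wednesday


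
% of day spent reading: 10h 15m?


Time: 615 minutes
Day: 1440 minutes
Percentage = (615/1440) × 100 ≈ 42.7%

42.7%


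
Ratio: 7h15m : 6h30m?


Duration 1: 435 minutes
Duration 2: 390 minutes
Ratio = 435:390
GCD = 15
Simplified = 29:26
As a decimal: 29/26 ≈ 1.12

29:26 (1.12)


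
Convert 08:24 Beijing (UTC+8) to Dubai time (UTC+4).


Time difference = UTC+4 - UTC+8 = -4 hours
New hour = (8 -4) mod 24
= 4 mod 24 = 4
Minutes unchanged → 04:24

04:24


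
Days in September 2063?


30 days

Month: September (month 9)
September has 30 days


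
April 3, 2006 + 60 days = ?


June 2, 2006

Start: April 3, 2006
Add 60 days
April 3 → May 1: 30 - 3 + 1 = 28 days (60 - 28 = 32 left)
May 1 → June 1: 31 - 1 + 1 = 31 days (32 - 31 = 1 left)
June 1 + 1 = June 2, 2006


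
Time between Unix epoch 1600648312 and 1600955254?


306942 seconds (85.3 hours / 3.55 days)

Difference = 1600955254 - 1600648312 = 306942 seconds
In hours: 306942 / 3600 ≈ 85.3
In days: 306942 / 86400 ≈ 3.55


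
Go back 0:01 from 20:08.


Start: 1208 minutes from midnight
Subtract: 1 minutes
Remaining: 1208 - 1 = 1207
Hours: 20, Minutes: 7

20:07


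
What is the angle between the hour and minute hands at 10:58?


19.0°

Hour hand = 10×30 + 58×0.5 = 329.0°
Minute hand = 58×6 = 348°
Difference = |329.0 - 348| = 19.0°
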